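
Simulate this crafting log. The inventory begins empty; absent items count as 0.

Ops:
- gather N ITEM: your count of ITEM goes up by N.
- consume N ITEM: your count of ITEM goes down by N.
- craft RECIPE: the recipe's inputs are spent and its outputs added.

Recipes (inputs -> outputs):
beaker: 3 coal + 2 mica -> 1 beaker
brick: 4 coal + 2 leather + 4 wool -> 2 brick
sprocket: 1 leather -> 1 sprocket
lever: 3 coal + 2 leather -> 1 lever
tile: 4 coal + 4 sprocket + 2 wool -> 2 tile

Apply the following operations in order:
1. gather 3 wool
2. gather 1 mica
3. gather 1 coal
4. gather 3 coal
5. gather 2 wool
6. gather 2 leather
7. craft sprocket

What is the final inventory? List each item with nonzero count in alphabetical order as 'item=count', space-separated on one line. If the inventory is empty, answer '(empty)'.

After 1 (gather 3 wool): wool=3
After 2 (gather 1 mica): mica=1 wool=3
After 3 (gather 1 coal): coal=1 mica=1 wool=3
After 4 (gather 3 coal): coal=4 mica=1 wool=3
After 5 (gather 2 wool): coal=4 mica=1 wool=5
After 6 (gather 2 leather): coal=4 leather=2 mica=1 wool=5
After 7 (craft sprocket): coal=4 leather=1 mica=1 sprocket=1 wool=5

Answer: coal=4 leather=1 mica=1 sprocket=1 wool=5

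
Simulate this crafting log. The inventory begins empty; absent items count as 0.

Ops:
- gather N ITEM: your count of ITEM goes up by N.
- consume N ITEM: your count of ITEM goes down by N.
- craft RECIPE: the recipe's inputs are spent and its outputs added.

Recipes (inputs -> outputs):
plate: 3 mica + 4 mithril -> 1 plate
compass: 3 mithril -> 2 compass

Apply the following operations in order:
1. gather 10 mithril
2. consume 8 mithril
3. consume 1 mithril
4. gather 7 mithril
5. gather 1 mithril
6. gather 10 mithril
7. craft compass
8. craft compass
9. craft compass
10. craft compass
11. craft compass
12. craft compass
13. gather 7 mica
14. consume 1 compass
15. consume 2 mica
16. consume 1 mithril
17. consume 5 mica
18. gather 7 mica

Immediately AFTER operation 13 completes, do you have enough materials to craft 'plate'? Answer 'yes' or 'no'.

After 1 (gather 10 mithril): mithril=10
After 2 (consume 8 mithril): mithril=2
After 3 (consume 1 mithril): mithril=1
After 4 (gather 7 mithril): mithril=8
After 5 (gather 1 mithril): mithril=9
After 6 (gather 10 mithril): mithril=19
After 7 (craft compass): compass=2 mithril=16
After 8 (craft compass): compass=4 mithril=13
After 9 (craft compass): compass=6 mithril=10
After 10 (craft compass): compass=8 mithril=7
After 11 (craft compass): compass=10 mithril=4
After 12 (craft compass): compass=12 mithril=1
After 13 (gather 7 mica): compass=12 mica=7 mithril=1

Answer: no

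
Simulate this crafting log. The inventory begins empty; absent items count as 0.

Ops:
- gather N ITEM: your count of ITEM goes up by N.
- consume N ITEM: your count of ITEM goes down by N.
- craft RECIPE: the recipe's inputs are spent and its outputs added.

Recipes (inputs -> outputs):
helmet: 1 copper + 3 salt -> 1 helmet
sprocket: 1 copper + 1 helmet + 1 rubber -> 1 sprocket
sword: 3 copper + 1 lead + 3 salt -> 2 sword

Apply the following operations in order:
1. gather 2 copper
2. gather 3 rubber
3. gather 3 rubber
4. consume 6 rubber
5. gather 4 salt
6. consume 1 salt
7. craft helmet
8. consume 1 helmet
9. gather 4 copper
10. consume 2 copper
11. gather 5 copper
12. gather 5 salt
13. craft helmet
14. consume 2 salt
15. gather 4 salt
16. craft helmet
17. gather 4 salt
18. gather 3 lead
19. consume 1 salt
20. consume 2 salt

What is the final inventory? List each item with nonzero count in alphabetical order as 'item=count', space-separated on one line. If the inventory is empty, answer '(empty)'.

After 1 (gather 2 copper): copper=2
After 2 (gather 3 rubber): copper=2 rubber=3
After 3 (gather 3 rubber): copper=2 rubber=6
After 4 (consume 6 rubber): copper=2
After 5 (gather 4 salt): copper=2 salt=4
After 6 (consume 1 salt): copper=2 salt=3
After 7 (craft helmet): copper=1 helmet=1
After 8 (consume 1 helmet): copper=1
After 9 (gather 4 copper): copper=5
After 10 (consume 2 copper): copper=3
After 11 (gather 5 copper): copper=8
After 12 (gather 5 salt): copper=8 salt=5
After 13 (craft helmet): copper=7 helmet=1 salt=2
After 14 (consume 2 salt): copper=7 helmet=1
After 15 (gather 4 salt): copper=7 helmet=1 salt=4
After 16 (craft helmet): copper=6 helmet=2 salt=1
After 17 (gather 4 salt): copper=6 helmet=2 salt=5
After 18 (gather 3 lead): copper=6 helmet=2 lead=3 salt=5
After 19 (consume 1 salt): copper=6 helmet=2 lead=3 salt=4
After 20 (consume 2 salt): copper=6 helmet=2 lead=3 salt=2

Answer: copper=6 helmet=2 lead=3 salt=2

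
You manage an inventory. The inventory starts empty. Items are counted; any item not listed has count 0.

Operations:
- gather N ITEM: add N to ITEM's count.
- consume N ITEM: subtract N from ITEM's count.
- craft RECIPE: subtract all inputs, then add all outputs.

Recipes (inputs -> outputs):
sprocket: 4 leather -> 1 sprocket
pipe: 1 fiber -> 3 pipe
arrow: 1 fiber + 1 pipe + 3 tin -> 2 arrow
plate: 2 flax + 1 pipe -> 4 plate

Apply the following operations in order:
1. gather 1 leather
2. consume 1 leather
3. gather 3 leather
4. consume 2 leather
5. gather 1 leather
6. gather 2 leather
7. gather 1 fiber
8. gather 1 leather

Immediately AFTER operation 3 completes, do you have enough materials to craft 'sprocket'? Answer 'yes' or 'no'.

Answer: no

Derivation:
After 1 (gather 1 leather): leather=1
After 2 (consume 1 leather): (empty)
After 3 (gather 3 leather): leather=3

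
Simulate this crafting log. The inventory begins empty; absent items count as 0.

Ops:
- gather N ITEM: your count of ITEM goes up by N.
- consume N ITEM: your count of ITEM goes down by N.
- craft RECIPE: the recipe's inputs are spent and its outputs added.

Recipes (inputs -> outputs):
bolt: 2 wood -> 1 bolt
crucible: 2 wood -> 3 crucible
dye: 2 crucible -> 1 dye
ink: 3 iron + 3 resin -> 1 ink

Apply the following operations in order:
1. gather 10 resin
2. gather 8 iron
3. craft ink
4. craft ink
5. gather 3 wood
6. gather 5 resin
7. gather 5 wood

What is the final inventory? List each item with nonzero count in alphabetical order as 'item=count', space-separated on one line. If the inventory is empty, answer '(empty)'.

After 1 (gather 10 resin): resin=10
After 2 (gather 8 iron): iron=8 resin=10
After 3 (craft ink): ink=1 iron=5 resin=7
After 4 (craft ink): ink=2 iron=2 resin=4
After 5 (gather 3 wood): ink=2 iron=2 resin=4 wood=3
After 6 (gather 5 resin): ink=2 iron=2 resin=9 wood=3
After 7 (gather 5 wood): ink=2 iron=2 resin=9 wood=8

Answer: ink=2 iron=2 resin=9 wood=8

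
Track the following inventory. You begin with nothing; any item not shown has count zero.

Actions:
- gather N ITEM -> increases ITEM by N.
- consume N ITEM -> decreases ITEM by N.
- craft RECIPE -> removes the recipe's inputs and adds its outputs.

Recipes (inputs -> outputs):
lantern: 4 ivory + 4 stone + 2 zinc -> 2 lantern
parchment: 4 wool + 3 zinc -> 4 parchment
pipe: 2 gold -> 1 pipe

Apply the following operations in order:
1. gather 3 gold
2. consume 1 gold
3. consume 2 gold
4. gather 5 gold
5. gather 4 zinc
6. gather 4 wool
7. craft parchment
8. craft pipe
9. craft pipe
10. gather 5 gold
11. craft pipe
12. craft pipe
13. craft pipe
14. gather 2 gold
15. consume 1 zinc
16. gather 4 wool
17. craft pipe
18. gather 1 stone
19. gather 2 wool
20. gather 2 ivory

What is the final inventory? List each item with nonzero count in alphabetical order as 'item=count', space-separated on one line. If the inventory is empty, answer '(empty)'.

Answer: ivory=2 parchment=4 pipe=6 stone=1 wool=6

Derivation:
After 1 (gather 3 gold): gold=3
After 2 (consume 1 gold): gold=2
After 3 (consume 2 gold): (empty)
After 4 (gather 5 gold): gold=5
After 5 (gather 4 zinc): gold=5 zinc=4
After 6 (gather 4 wool): gold=5 wool=4 zinc=4
After 7 (craft parchment): gold=5 parchment=4 zinc=1
After 8 (craft pipe): gold=3 parchment=4 pipe=1 zinc=1
After 9 (craft pipe): gold=1 parchment=4 pipe=2 zinc=1
After 10 (gather 5 gold): gold=6 parchment=4 pipe=2 zinc=1
After 11 (craft pipe): gold=4 parchment=4 pipe=3 zinc=1
After 12 (craft pipe): gold=2 parchment=4 pipe=4 zinc=1
After 13 (craft pipe): parchment=4 pipe=5 zinc=1
After 14 (gather 2 gold): gold=2 parchment=4 pipe=5 zinc=1
After 15 (consume 1 zinc): gold=2 parchment=4 pipe=5
After 16 (gather 4 wool): gold=2 parchment=4 pipe=5 wool=4
After 17 (craft pipe): parchment=4 pipe=6 wool=4
After 18 (gather 1 stone): parchment=4 pipe=6 stone=1 wool=4
After 19 (gather 2 wool): parchment=4 pipe=6 stone=1 wool=6
After 20 (gather 2 ivory): ivory=2 parchment=4 pipe=6 stone=1 wool=6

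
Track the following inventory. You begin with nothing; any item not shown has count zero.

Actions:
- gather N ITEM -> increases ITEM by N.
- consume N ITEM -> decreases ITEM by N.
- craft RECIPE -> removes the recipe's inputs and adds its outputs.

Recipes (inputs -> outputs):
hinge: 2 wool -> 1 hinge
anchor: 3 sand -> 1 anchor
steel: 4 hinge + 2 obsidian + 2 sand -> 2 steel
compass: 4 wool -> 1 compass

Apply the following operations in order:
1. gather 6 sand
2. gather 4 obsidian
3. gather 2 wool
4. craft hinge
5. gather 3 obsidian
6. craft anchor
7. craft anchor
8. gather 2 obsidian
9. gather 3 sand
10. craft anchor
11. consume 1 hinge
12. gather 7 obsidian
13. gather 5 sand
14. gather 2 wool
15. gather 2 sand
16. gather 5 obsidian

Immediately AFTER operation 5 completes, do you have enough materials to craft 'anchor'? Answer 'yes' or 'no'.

After 1 (gather 6 sand): sand=6
After 2 (gather 4 obsidian): obsidian=4 sand=6
After 3 (gather 2 wool): obsidian=4 sand=6 wool=2
After 4 (craft hinge): hinge=1 obsidian=4 sand=6
After 5 (gather 3 obsidian): hinge=1 obsidian=7 sand=6

Answer: yes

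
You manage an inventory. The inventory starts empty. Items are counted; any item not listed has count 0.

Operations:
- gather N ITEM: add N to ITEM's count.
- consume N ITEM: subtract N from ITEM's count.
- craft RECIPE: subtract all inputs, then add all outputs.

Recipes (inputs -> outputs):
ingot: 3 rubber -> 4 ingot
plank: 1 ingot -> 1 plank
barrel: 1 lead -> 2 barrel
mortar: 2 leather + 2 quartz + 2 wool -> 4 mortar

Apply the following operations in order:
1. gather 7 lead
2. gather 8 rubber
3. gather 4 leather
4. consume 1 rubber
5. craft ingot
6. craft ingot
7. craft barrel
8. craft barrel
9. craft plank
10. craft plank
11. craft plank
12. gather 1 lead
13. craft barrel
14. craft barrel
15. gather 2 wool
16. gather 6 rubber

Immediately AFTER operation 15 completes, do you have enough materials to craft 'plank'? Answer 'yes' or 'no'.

After 1 (gather 7 lead): lead=7
After 2 (gather 8 rubber): lead=7 rubber=8
After 3 (gather 4 leather): lead=7 leather=4 rubber=8
After 4 (consume 1 rubber): lead=7 leather=4 rubber=7
After 5 (craft ingot): ingot=4 lead=7 leather=4 rubber=4
After 6 (craft ingot): ingot=8 lead=7 leather=4 rubber=1
After 7 (craft barrel): barrel=2 ingot=8 lead=6 leather=4 rubber=1
After 8 (craft barrel): barrel=4 ingot=8 lead=5 leather=4 rubber=1
After 9 (craft plank): barrel=4 ingot=7 lead=5 leather=4 plank=1 rubber=1
After 10 (craft plank): barrel=4 ingot=6 lead=5 leather=4 plank=2 rubber=1
After 11 (craft plank): barrel=4 ingot=5 lead=5 leather=4 plank=3 rubber=1
After 12 (gather 1 lead): barrel=4 ingot=5 lead=6 leather=4 plank=3 rubber=1
After 13 (craft barrel): barrel=6 ingot=5 lead=5 leather=4 plank=3 rubber=1
After 14 (craft barrel): barrel=8 ingot=5 lead=4 leather=4 plank=3 rubber=1
After 15 (gather 2 wool): barrel=8 ingot=5 lead=4 leather=4 plank=3 rubber=1 wool=2

Answer: yes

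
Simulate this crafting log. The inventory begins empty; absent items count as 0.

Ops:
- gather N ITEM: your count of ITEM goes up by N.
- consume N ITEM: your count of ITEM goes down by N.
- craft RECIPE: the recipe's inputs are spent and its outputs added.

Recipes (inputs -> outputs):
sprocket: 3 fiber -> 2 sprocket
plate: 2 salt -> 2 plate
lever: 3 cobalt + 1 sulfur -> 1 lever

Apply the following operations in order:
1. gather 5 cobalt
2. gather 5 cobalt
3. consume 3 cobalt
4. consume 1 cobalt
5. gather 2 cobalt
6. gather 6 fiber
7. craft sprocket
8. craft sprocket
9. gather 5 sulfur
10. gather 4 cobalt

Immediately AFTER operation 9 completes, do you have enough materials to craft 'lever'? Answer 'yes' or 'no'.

Answer: yes

Derivation:
After 1 (gather 5 cobalt): cobalt=5
After 2 (gather 5 cobalt): cobalt=10
After 3 (consume 3 cobalt): cobalt=7
After 4 (consume 1 cobalt): cobalt=6
After 5 (gather 2 cobalt): cobalt=8
After 6 (gather 6 fiber): cobalt=8 fiber=6
After 7 (craft sprocket): cobalt=8 fiber=3 sprocket=2
After 8 (craft sprocket): cobalt=8 sprocket=4
After 9 (gather 5 sulfur): cobalt=8 sprocket=4 sulfur=5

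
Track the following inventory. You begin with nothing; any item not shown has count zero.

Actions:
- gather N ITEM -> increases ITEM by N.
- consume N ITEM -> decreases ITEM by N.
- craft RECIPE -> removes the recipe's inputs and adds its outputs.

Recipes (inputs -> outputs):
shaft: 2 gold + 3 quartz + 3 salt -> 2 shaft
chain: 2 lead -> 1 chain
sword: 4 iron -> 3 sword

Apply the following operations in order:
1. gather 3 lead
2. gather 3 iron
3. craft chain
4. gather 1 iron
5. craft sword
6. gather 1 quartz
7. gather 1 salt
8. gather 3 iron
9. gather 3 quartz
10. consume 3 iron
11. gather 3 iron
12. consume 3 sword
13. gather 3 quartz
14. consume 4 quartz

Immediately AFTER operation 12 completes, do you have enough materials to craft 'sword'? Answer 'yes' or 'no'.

After 1 (gather 3 lead): lead=3
After 2 (gather 3 iron): iron=3 lead=3
After 3 (craft chain): chain=1 iron=3 lead=1
After 4 (gather 1 iron): chain=1 iron=4 lead=1
After 5 (craft sword): chain=1 lead=1 sword=3
After 6 (gather 1 quartz): chain=1 lead=1 quartz=1 sword=3
After 7 (gather 1 salt): chain=1 lead=1 quartz=1 salt=1 sword=3
After 8 (gather 3 iron): chain=1 iron=3 lead=1 quartz=1 salt=1 sword=3
After 9 (gather 3 quartz): chain=1 iron=3 lead=1 quartz=4 salt=1 sword=3
After 10 (consume 3 iron): chain=1 lead=1 quartz=4 salt=1 sword=3
After 11 (gather 3 iron): chain=1 iron=3 lead=1 quartz=4 salt=1 sword=3
After 12 (consume 3 sword): chain=1 iron=3 lead=1 quartz=4 salt=1

Answer: no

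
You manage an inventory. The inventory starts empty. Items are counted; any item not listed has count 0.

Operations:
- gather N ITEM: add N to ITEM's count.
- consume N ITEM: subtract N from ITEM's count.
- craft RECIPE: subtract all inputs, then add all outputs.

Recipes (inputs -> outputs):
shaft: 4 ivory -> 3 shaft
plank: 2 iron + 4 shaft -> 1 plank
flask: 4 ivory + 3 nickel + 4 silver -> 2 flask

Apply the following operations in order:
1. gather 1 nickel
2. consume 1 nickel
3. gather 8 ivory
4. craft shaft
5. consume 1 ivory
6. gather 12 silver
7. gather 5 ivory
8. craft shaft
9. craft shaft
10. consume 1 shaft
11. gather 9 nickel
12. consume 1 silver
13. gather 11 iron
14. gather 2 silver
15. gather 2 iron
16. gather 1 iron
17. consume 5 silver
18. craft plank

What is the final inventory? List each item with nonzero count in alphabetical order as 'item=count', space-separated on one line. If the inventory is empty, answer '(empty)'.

After 1 (gather 1 nickel): nickel=1
After 2 (consume 1 nickel): (empty)
After 3 (gather 8 ivory): ivory=8
After 4 (craft shaft): ivory=4 shaft=3
After 5 (consume 1 ivory): ivory=3 shaft=3
After 6 (gather 12 silver): ivory=3 shaft=3 silver=12
After 7 (gather 5 ivory): ivory=8 shaft=3 silver=12
After 8 (craft shaft): ivory=4 shaft=6 silver=12
After 9 (craft shaft): shaft=9 silver=12
After 10 (consume 1 shaft): shaft=8 silver=12
After 11 (gather 9 nickel): nickel=9 shaft=8 silver=12
After 12 (consume 1 silver): nickel=9 shaft=8 silver=11
After 13 (gather 11 iron): iron=11 nickel=9 shaft=8 silver=11
After 14 (gather 2 silver): iron=11 nickel=9 shaft=8 silver=13
After 15 (gather 2 iron): iron=13 nickel=9 shaft=8 silver=13
After 16 (gather 1 iron): iron=14 nickel=9 shaft=8 silver=13
After 17 (consume 5 silver): iron=14 nickel=9 shaft=8 silver=8
After 18 (craft plank): iron=12 nickel=9 plank=1 shaft=4 silver=8

Answer: iron=12 nickel=9 plank=1 shaft=4 silver=8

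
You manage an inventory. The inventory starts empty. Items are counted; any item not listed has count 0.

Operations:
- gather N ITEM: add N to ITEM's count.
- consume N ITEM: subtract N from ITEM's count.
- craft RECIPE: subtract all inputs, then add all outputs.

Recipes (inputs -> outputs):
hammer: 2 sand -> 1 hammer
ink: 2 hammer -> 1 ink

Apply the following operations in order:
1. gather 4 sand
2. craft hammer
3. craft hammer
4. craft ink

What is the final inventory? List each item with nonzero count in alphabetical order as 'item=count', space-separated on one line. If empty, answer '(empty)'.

After 1 (gather 4 sand): sand=4
After 2 (craft hammer): hammer=1 sand=2
After 3 (craft hammer): hammer=2
After 4 (craft ink): ink=1

Answer: ink=1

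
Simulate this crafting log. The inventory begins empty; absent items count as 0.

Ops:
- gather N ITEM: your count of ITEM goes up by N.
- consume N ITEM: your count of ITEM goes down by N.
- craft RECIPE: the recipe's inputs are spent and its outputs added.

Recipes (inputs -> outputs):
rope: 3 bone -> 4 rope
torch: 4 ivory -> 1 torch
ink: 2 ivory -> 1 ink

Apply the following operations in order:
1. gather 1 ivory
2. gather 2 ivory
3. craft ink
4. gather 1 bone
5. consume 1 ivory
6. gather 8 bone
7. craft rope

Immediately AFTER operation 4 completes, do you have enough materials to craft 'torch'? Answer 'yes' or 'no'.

Answer: no

Derivation:
After 1 (gather 1 ivory): ivory=1
After 2 (gather 2 ivory): ivory=3
After 3 (craft ink): ink=1 ivory=1
After 4 (gather 1 bone): bone=1 ink=1 ivory=1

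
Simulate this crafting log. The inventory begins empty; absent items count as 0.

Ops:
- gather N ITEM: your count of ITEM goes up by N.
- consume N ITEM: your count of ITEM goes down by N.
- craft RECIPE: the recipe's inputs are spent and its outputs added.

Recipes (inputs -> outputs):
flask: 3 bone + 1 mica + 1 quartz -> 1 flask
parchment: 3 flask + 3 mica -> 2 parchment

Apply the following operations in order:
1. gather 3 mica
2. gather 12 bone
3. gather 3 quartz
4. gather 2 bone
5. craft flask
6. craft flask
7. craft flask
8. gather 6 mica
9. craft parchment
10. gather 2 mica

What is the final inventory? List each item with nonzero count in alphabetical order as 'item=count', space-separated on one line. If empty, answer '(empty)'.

After 1 (gather 3 mica): mica=3
After 2 (gather 12 bone): bone=12 mica=3
After 3 (gather 3 quartz): bone=12 mica=3 quartz=3
After 4 (gather 2 bone): bone=14 mica=3 quartz=3
After 5 (craft flask): bone=11 flask=1 mica=2 quartz=2
After 6 (craft flask): bone=8 flask=2 mica=1 quartz=1
After 7 (craft flask): bone=5 flask=3
After 8 (gather 6 mica): bone=5 flask=3 mica=6
After 9 (craft parchment): bone=5 mica=3 parchment=2
After 10 (gather 2 mica): bone=5 mica=5 parchment=2

Answer: bone=5 mica=5 parchment=2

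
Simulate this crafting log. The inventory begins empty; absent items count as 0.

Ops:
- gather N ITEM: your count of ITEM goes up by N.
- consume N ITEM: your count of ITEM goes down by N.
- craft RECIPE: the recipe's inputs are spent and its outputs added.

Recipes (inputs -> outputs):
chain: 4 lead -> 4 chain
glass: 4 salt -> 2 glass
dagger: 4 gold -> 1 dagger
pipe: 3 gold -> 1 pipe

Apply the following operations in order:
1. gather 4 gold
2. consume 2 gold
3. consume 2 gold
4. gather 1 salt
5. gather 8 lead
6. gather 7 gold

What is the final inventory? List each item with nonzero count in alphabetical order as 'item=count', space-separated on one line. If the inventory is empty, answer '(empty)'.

After 1 (gather 4 gold): gold=4
After 2 (consume 2 gold): gold=2
After 3 (consume 2 gold): (empty)
After 4 (gather 1 salt): salt=1
After 5 (gather 8 lead): lead=8 salt=1
After 6 (gather 7 gold): gold=7 lead=8 salt=1

Answer: gold=7 lead=8 salt=1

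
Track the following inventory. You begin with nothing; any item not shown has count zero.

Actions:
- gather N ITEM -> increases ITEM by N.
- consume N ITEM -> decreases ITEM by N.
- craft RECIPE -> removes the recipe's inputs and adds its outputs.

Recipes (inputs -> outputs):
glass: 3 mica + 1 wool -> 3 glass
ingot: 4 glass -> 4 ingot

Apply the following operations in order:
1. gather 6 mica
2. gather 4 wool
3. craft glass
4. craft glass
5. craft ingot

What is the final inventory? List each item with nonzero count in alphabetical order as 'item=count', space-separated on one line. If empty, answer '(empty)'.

Answer: glass=2 ingot=4 wool=2

Derivation:
After 1 (gather 6 mica): mica=6
After 2 (gather 4 wool): mica=6 wool=4
After 3 (craft glass): glass=3 mica=3 wool=3
After 4 (craft glass): glass=6 wool=2
After 5 (craft ingot): glass=2 ingot=4 wool=2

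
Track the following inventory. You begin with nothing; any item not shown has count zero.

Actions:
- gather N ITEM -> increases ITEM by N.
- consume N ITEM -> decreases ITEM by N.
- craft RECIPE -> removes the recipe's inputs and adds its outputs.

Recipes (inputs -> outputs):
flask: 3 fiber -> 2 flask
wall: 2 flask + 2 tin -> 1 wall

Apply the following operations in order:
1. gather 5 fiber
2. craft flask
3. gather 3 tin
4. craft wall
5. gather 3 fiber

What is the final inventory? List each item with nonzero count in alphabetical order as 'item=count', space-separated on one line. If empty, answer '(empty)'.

After 1 (gather 5 fiber): fiber=5
After 2 (craft flask): fiber=2 flask=2
After 3 (gather 3 tin): fiber=2 flask=2 tin=3
After 4 (craft wall): fiber=2 tin=1 wall=1
After 5 (gather 3 fiber): fiber=5 tin=1 wall=1

Answer: fiber=5 tin=1 wall=1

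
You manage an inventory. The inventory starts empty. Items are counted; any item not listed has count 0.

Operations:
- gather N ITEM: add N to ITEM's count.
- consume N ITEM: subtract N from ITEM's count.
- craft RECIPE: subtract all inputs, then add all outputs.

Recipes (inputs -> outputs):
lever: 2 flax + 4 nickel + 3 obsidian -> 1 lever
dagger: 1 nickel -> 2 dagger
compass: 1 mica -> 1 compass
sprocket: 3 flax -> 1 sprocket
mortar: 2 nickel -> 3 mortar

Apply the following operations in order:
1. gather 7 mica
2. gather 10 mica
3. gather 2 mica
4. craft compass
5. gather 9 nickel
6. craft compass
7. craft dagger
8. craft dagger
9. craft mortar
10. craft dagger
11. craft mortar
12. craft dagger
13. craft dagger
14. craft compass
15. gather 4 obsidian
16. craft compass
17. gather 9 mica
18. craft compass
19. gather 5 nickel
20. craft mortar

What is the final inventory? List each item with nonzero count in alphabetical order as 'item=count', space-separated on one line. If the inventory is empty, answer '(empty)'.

Answer: compass=5 dagger=10 mica=23 mortar=9 nickel=3 obsidian=4

Derivation:
After 1 (gather 7 mica): mica=7
After 2 (gather 10 mica): mica=17
After 3 (gather 2 mica): mica=19
After 4 (craft compass): compass=1 mica=18
After 5 (gather 9 nickel): compass=1 mica=18 nickel=9
After 6 (craft compass): compass=2 mica=17 nickel=9
After 7 (craft dagger): compass=2 dagger=2 mica=17 nickel=8
After 8 (craft dagger): compass=2 dagger=4 mica=17 nickel=7
After 9 (craft mortar): compass=2 dagger=4 mica=17 mortar=3 nickel=5
After 10 (craft dagger): compass=2 dagger=6 mica=17 mortar=3 nickel=4
After 11 (craft mortar): compass=2 dagger=6 mica=17 mortar=6 nickel=2
After 12 (craft dagger): compass=2 dagger=8 mica=17 mortar=6 nickel=1
After 13 (craft dagger): compass=2 dagger=10 mica=17 mortar=6
After 14 (craft compass): compass=3 dagger=10 mica=16 mortar=6
After 15 (gather 4 obsidian): compass=3 dagger=10 mica=16 mortar=6 obsidian=4
After 16 (craft compass): compass=4 dagger=10 mica=15 mortar=6 obsidian=4
After 17 (gather 9 mica): compass=4 dagger=10 mica=24 mortar=6 obsidian=4
After 18 (craft compass): compass=5 dagger=10 mica=23 mortar=6 obsidian=4
After 19 (gather 5 nickel): compass=5 dagger=10 mica=23 mortar=6 nickel=5 obsidian=4
After 20 (craft mortar): compass=5 dagger=10 mica=23 mortar=9 nickel=3 obsidian=4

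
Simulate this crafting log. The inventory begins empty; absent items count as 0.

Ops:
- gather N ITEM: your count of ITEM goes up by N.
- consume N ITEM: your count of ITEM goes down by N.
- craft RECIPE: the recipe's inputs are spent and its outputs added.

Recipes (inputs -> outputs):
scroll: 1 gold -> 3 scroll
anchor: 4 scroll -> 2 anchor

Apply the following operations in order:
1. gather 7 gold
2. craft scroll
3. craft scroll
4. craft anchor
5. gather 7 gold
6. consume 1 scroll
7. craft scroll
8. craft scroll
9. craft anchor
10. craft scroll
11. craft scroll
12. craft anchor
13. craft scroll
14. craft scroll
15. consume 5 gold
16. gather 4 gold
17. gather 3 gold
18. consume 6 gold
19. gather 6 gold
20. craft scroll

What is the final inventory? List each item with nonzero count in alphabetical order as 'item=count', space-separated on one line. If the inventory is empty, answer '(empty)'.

Answer: anchor=6 gold=7 scroll=14

Derivation:
After 1 (gather 7 gold): gold=7
After 2 (craft scroll): gold=6 scroll=3
After 3 (craft scroll): gold=5 scroll=6
After 4 (craft anchor): anchor=2 gold=5 scroll=2
After 5 (gather 7 gold): anchor=2 gold=12 scroll=2
After 6 (consume 1 scroll): anchor=2 gold=12 scroll=1
After 7 (craft scroll): anchor=2 gold=11 scroll=4
After 8 (craft scroll): anchor=2 gold=10 scroll=7
After 9 (craft anchor): anchor=4 gold=10 scroll=3
After 10 (craft scroll): anchor=4 gold=9 scroll=6
After 11 (craft scroll): anchor=4 gold=8 scroll=9
After 12 (craft anchor): anchor=6 gold=8 scroll=5
After 13 (craft scroll): anchor=6 gold=7 scroll=8
After 14 (craft scroll): anchor=6 gold=6 scroll=11
After 15 (consume 5 gold): anchor=6 gold=1 scroll=11
After 16 (gather 4 gold): anchor=6 gold=5 scroll=11
After 17 (gather 3 gold): anchor=6 gold=8 scroll=11
After 18 (consume 6 gold): anchor=6 gold=2 scroll=11
After 19 (gather 6 gold): anchor=6 gold=8 scroll=11
After 20 (craft scroll): anchor=6 gold=7 scroll=14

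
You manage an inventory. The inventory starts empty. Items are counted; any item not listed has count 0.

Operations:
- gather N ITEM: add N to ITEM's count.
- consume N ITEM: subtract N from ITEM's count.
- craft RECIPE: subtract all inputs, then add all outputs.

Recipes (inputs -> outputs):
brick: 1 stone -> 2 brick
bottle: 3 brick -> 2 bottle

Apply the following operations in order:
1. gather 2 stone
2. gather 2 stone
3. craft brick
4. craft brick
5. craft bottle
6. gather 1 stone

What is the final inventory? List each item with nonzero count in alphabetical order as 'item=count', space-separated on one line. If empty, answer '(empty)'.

Answer: bottle=2 brick=1 stone=3

Derivation:
After 1 (gather 2 stone): stone=2
After 2 (gather 2 stone): stone=4
After 3 (craft brick): brick=2 stone=3
After 4 (craft brick): brick=4 stone=2
After 5 (craft bottle): bottle=2 brick=1 stone=2
After 6 (gather 1 stone): bottle=2 brick=1 stone=3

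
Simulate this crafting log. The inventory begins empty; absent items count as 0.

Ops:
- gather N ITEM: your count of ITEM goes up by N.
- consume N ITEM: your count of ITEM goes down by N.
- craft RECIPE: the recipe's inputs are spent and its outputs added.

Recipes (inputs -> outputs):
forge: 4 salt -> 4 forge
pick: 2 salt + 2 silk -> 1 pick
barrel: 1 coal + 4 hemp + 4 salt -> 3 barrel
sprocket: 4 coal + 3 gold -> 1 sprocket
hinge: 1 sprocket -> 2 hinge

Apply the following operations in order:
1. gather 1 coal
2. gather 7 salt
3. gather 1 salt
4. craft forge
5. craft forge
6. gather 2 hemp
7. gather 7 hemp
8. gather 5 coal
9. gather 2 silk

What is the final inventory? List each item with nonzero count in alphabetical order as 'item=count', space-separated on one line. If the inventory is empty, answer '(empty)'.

Answer: coal=6 forge=8 hemp=9 silk=2

Derivation:
After 1 (gather 1 coal): coal=1
After 2 (gather 7 salt): coal=1 salt=7
After 3 (gather 1 salt): coal=1 salt=8
After 4 (craft forge): coal=1 forge=4 salt=4
After 5 (craft forge): coal=1 forge=8
After 6 (gather 2 hemp): coal=1 forge=8 hemp=2
After 7 (gather 7 hemp): coal=1 forge=8 hemp=9
After 8 (gather 5 coal): coal=6 forge=8 hemp=9
After 9 (gather 2 silk): coal=6 forge=8 hemp=9 silk=2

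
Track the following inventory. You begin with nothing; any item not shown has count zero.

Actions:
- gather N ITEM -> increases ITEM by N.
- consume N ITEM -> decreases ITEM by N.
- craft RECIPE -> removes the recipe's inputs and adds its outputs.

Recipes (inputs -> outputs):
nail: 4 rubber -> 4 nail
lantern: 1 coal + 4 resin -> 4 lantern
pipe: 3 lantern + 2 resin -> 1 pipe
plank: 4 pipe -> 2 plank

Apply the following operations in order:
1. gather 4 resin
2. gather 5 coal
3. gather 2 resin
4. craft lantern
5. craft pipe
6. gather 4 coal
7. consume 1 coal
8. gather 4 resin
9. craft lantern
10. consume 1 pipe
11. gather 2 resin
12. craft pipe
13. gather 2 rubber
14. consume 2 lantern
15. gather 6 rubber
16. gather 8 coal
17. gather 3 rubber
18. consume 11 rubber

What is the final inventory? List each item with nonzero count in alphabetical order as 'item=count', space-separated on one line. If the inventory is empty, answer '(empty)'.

After 1 (gather 4 resin): resin=4
After 2 (gather 5 coal): coal=5 resin=4
After 3 (gather 2 resin): coal=5 resin=6
After 4 (craft lantern): coal=4 lantern=4 resin=2
After 5 (craft pipe): coal=4 lantern=1 pipe=1
After 6 (gather 4 coal): coal=8 lantern=1 pipe=1
After 7 (consume 1 coal): coal=7 lantern=1 pipe=1
After 8 (gather 4 resin): coal=7 lantern=1 pipe=1 resin=4
After 9 (craft lantern): coal=6 lantern=5 pipe=1
After 10 (consume 1 pipe): coal=6 lantern=5
After 11 (gather 2 resin): coal=6 lantern=5 resin=2
After 12 (craft pipe): coal=6 lantern=2 pipe=1
After 13 (gather 2 rubber): coal=6 lantern=2 pipe=1 rubber=2
After 14 (consume 2 lantern): coal=6 pipe=1 rubber=2
After 15 (gather 6 rubber): coal=6 pipe=1 rubber=8
After 16 (gather 8 coal): coal=14 pipe=1 rubber=8
After 17 (gather 3 rubber): coal=14 pipe=1 rubber=11
After 18 (consume 11 rubber): coal=14 pipe=1

Answer: coal=14 pipe=1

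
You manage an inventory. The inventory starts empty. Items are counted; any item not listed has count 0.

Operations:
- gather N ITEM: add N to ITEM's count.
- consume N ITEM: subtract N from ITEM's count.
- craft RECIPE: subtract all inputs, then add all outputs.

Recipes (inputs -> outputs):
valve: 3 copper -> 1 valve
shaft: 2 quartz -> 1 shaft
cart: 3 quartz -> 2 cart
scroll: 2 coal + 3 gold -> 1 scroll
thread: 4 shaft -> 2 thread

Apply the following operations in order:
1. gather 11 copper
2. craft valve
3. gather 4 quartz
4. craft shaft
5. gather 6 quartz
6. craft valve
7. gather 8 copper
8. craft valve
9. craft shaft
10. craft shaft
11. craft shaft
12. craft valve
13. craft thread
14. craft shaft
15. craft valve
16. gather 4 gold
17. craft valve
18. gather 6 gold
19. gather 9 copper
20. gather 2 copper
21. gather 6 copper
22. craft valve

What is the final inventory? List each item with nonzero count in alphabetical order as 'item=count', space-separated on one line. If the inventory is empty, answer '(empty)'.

Answer: copper=15 gold=10 shaft=1 thread=2 valve=7

Derivation:
After 1 (gather 11 copper): copper=11
After 2 (craft valve): copper=8 valve=1
After 3 (gather 4 quartz): copper=8 quartz=4 valve=1
After 4 (craft shaft): copper=8 quartz=2 shaft=1 valve=1
After 5 (gather 6 quartz): copper=8 quartz=8 shaft=1 valve=1
After 6 (craft valve): copper=5 quartz=8 shaft=1 valve=2
After 7 (gather 8 copper): copper=13 quartz=8 shaft=1 valve=2
After 8 (craft valve): copper=10 quartz=8 shaft=1 valve=3
After 9 (craft shaft): copper=10 quartz=6 shaft=2 valve=3
After 10 (craft shaft): copper=10 quartz=4 shaft=3 valve=3
After 11 (craft shaft): copper=10 quartz=2 shaft=4 valve=3
After 12 (craft valve): copper=7 quartz=2 shaft=4 valve=4
After 13 (craft thread): copper=7 quartz=2 thread=2 valve=4
After 14 (craft shaft): copper=7 shaft=1 thread=2 valve=4
After 15 (craft valve): copper=4 shaft=1 thread=2 valve=5
After 16 (gather 4 gold): copper=4 gold=4 shaft=1 thread=2 valve=5
After 17 (craft valve): copper=1 gold=4 shaft=1 thread=2 valve=6
After 18 (gather 6 gold): copper=1 gold=10 shaft=1 thread=2 valve=6
After 19 (gather 9 copper): copper=10 gold=10 shaft=1 thread=2 valve=6
After 20 (gather 2 copper): copper=12 gold=10 shaft=1 thread=2 valve=6
After 21 (gather 6 copper): copper=18 gold=10 shaft=1 thread=2 valve=6
After 22 (craft valve): copper=15 gold=10 shaft=1 thread=2 valve=7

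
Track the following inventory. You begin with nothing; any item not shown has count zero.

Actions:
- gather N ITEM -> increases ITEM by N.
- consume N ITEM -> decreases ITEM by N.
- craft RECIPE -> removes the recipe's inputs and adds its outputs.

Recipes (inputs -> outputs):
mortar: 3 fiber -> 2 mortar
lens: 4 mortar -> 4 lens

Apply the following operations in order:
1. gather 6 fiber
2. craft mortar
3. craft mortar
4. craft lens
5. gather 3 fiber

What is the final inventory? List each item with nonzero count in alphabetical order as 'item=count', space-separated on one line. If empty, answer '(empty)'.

Answer: fiber=3 lens=4

Derivation:
After 1 (gather 6 fiber): fiber=6
After 2 (craft mortar): fiber=3 mortar=2
After 3 (craft mortar): mortar=4
After 4 (craft lens): lens=4
After 5 (gather 3 fiber): fiber=3 lens=4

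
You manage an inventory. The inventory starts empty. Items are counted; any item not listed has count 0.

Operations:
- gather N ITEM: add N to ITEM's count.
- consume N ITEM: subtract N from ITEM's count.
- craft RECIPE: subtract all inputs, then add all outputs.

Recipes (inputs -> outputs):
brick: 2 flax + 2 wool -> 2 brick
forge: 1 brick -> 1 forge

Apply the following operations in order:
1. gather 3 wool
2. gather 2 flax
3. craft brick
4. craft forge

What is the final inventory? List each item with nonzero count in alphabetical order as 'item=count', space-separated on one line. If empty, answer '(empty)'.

After 1 (gather 3 wool): wool=3
After 2 (gather 2 flax): flax=2 wool=3
After 3 (craft brick): brick=2 wool=1
After 4 (craft forge): brick=1 forge=1 wool=1

Answer: brick=1 forge=1 wool=1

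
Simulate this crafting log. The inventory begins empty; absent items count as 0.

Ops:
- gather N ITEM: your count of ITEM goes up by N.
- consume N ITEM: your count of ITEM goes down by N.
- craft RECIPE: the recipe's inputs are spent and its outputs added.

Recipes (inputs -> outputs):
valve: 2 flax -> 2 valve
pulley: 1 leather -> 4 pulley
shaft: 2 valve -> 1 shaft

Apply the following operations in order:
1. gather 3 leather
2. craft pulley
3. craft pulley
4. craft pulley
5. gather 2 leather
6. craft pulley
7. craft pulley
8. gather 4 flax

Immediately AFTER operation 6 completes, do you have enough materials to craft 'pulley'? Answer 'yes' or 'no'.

After 1 (gather 3 leather): leather=3
After 2 (craft pulley): leather=2 pulley=4
After 3 (craft pulley): leather=1 pulley=8
After 4 (craft pulley): pulley=12
After 5 (gather 2 leather): leather=2 pulley=12
After 6 (craft pulley): leather=1 pulley=16

Answer: yes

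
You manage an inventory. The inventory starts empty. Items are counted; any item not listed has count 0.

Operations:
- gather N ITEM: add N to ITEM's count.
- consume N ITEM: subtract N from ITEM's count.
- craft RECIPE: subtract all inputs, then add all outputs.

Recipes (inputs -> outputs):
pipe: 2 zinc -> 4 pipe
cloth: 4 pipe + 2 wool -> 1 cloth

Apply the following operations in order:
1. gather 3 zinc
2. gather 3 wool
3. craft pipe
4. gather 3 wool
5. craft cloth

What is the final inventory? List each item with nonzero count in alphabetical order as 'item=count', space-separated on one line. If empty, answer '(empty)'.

Answer: cloth=1 wool=4 zinc=1

Derivation:
After 1 (gather 3 zinc): zinc=3
After 2 (gather 3 wool): wool=3 zinc=3
After 3 (craft pipe): pipe=4 wool=3 zinc=1
After 4 (gather 3 wool): pipe=4 wool=6 zinc=1
After 5 (craft cloth): cloth=1 wool=4 zinc=1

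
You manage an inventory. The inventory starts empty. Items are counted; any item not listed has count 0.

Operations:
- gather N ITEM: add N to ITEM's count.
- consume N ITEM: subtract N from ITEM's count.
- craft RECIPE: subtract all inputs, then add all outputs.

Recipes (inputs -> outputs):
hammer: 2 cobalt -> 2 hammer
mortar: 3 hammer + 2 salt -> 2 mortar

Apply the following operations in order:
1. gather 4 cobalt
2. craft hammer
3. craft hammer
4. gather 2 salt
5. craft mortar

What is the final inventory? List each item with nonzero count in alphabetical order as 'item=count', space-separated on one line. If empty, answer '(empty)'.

Answer: hammer=1 mortar=2

Derivation:
After 1 (gather 4 cobalt): cobalt=4
After 2 (craft hammer): cobalt=2 hammer=2
After 3 (craft hammer): hammer=4
After 4 (gather 2 salt): hammer=4 salt=2
After 5 (craft mortar): hammer=1 mortar=2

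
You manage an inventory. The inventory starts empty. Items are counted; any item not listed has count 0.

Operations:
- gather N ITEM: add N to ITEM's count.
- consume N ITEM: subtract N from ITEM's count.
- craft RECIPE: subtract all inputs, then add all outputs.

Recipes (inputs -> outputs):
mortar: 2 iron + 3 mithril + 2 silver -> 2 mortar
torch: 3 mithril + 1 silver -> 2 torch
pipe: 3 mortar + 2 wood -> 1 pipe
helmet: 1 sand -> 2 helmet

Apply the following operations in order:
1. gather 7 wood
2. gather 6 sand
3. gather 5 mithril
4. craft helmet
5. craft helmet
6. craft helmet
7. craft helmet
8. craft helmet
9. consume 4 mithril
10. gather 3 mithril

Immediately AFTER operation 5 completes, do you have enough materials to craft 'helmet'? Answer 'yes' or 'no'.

After 1 (gather 7 wood): wood=7
After 2 (gather 6 sand): sand=6 wood=7
After 3 (gather 5 mithril): mithril=5 sand=6 wood=7
After 4 (craft helmet): helmet=2 mithril=5 sand=5 wood=7
After 5 (craft helmet): helmet=4 mithril=5 sand=4 wood=7

Answer: yes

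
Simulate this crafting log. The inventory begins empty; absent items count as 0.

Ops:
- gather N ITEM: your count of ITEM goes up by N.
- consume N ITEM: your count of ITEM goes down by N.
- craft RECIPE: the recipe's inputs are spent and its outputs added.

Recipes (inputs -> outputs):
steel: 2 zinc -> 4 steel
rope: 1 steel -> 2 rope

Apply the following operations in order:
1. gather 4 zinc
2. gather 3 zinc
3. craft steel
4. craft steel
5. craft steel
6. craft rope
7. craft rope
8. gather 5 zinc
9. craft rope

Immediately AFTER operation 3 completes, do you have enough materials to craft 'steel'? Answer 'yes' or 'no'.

After 1 (gather 4 zinc): zinc=4
After 2 (gather 3 zinc): zinc=7
After 3 (craft steel): steel=4 zinc=5

Answer: yes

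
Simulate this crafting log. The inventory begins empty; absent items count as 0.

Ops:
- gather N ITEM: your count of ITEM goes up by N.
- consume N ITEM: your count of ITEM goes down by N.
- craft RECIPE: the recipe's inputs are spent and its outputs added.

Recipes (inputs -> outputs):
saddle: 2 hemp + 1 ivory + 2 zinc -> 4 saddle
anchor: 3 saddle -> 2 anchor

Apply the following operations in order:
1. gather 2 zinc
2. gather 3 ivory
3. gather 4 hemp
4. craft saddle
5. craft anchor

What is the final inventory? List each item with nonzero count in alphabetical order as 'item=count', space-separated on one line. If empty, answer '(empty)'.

Answer: anchor=2 hemp=2 ivory=2 saddle=1

Derivation:
After 1 (gather 2 zinc): zinc=2
After 2 (gather 3 ivory): ivory=3 zinc=2
After 3 (gather 4 hemp): hemp=4 ivory=3 zinc=2
After 4 (craft saddle): hemp=2 ivory=2 saddle=4
After 5 (craft anchor): anchor=2 hemp=2 ivory=2 saddle=1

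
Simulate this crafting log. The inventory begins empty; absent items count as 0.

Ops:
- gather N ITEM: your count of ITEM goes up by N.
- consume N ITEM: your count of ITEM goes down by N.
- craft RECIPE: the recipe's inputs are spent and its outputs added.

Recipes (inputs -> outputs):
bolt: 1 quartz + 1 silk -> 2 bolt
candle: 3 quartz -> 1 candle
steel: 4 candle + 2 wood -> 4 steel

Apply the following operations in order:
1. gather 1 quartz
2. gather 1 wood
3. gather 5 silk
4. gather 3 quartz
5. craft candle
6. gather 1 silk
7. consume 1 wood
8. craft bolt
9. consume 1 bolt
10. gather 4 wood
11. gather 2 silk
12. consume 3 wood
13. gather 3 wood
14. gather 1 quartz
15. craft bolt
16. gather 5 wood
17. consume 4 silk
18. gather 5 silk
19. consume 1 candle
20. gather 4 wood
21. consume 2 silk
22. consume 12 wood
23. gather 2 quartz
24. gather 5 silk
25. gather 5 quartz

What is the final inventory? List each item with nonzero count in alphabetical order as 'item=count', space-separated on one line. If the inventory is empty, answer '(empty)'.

After 1 (gather 1 quartz): quartz=1
After 2 (gather 1 wood): quartz=1 wood=1
After 3 (gather 5 silk): quartz=1 silk=5 wood=1
After 4 (gather 3 quartz): quartz=4 silk=5 wood=1
After 5 (craft candle): candle=1 quartz=1 silk=5 wood=1
After 6 (gather 1 silk): candle=1 quartz=1 silk=6 wood=1
After 7 (consume 1 wood): candle=1 quartz=1 silk=6
After 8 (craft bolt): bolt=2 candle=1 silk=5
After 9 (consume 1 bolt): bolt=1 candle=1 silk=5
After 10 (gather 4 wood): bolt=1 candle=1 silk=5 wood=4
After 11 (gather 2 silk): bolt=1 candle=1 silk=7 wood=4
After 12 (consume 3 wood): bolt=1 candle=1 silk=7 wood=1
After 13 (gather 3 wood): bolt=1 candle=1 silk=7 wood=4
After 14 (gather 1 quartz): bolt=1 candle=1 quartz=1 silk=7 wood=4
After 15 (craft bolt): bolt=3 candle=1 silk=6 wood=4
After 16 (gather 5 wood): bolt=3 candle=1 silk=6 wood=9
After 17 (consume 4 silk): bolt=3 candle=1 silk=2 wood=9
After 18 (gather 5 silk): bolt=3 candle=1 silk=7 wood=9
After 19 (consume 1 candle): bolt=3 silk=7 wood=9
After 20 (gather 4 wood): bolt=3 silk=7 wood=13
After 21 (consume 2 silk): bolt=3 silk=5 wood=13
After 22 (consume 12 wood): bolt=3 silk=5 wood=1
After 23 (gather 2 quartz): bolt=3 quartz=2 silk=5 wood=1
After 24 (gather 5 silk): bolt=3 quartz=2 silk=10 wood=1
After 25 (gather 5 quartz): bolt=3 quartz=7 silk=10 wood=1

Answer: bolt=3 quartz=7 silk=10 wood=1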